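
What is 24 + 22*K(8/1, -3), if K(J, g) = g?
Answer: -42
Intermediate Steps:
24 + 22*K(8/1, -3) = 24 + 22*(-3) = 24 - 66 = -42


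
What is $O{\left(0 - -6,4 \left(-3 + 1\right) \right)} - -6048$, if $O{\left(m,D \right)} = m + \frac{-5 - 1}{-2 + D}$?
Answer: $\frac{30273}{5} \approx 6054.6$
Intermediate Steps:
$O{\left(m,D \right)} = m - \frac{6}{-2 + D}$
$O{\left(0 - -6,4 \left(-3 + 1\right) \right)} - -6048 = \frac{-6 - 2 \left(0 - -6\right) + 4 \left(-3 + 1\right) \left(0 - -6\right)}{-2 + 4 \left(-3 + 1\right)} - -6048 = \frac{-6 - 2 \left(0 + 6\right) + 4 \left(-2\right) \left(0 + 6\right)}{-2 + 4 \left(-2\right)} + 6048 = \frac{-6 - 12 - 48}{-2 - 8} + 6048 = \frac{-6 - 12 - 48}{-10} + 6048 = \left(- \frac{1}{10}\right) \left(-66\right) + 6048 = \frac{33}{5} + 6048 = \frac{30273}{5}$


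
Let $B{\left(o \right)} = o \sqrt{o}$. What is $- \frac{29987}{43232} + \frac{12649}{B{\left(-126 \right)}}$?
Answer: $- \frac{29987}{43232} + \frac{1807 i \sqrt{14}}{756} \approx -0.69363 + 8.9434 i$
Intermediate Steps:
$B{\left(o \right)} = o^{\frac{3}{2}}$
$- \frac{29987}{43232} + \frac{12649}{B{\left(-126 \right)}} = - \frac{29987}{43232} + \frac{12649}{\left(-126\right)^{\frac{3}{2}}} = \left(-29987\right) \frac{1}{43232} + \frac{12649}{\left(-378\right) i \sqrt{14}} = - \frac{29987}{43232} + 12649 \frac{i \sqrt{14}}{5292} = - \frac{29987}{43232} + \frac{1807 i \sqrt{14}}{756}$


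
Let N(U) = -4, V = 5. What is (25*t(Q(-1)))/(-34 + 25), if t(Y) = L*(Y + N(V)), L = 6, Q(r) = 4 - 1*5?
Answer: 250/3 ≈ 83.333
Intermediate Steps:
Q(r) = -1 (Q(r) = 4 - 5 = -1)
t(Y) = -24 + 6*Y (t(Y) = 6*(Y - 4) = 6*(-4 + Y) = -24 + 6*Y)
(25*t(Q(-1)))/(-34 + 25) = (25*(-24 + 6*(-1)))/(-34 + 25) = (25*(-24 - 6))/(-9) = (25*(-30))*(-⅑) = -750*(-⅑) = 250/3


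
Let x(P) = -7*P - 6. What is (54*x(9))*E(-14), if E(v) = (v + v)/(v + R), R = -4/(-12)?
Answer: -312984/41 ≈ -7633.8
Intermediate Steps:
R = ⅓ (R = -4*(-1/12) = ⅓ ≈ 0.33333)
E(v) = 2*v/(⅓ + v) (E(v) = (v + v)/(v + ⅓) = (2*v)/(⅓ + v) = 2*v/(⅓ + v))
x(P) = -6 - 7*P
(54*x(9))*E(-14) = (54*(-6 - 7*9))*(6*(-14)/(1 + 3*(-14))) = (54*(-6 - 63))*(6*(-14)/(1 - 42)) = (54*(-69))*(6*(-14)/(-41)) = -22356*(-14)*(-1)/41 = -3726*84/41 = -312984/41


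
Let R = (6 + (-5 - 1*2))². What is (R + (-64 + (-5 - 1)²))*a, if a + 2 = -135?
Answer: 3699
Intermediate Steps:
a = -137 (a = -2 - 135 = -137)
R = 1 (R = (6 + (-5 - 2))² = (6 - 7)² = (-1)² = 1)
(R + (-64 + (-5 - 1)²))*a = (1 + (-64 + (-5 - 1)²))*(-137) = (1 + (-64 + (-6)²))*(-137) = (1 + (-64 + 36))*(-137) = (1 - 28)*(-137) = -27*(-137) = 3699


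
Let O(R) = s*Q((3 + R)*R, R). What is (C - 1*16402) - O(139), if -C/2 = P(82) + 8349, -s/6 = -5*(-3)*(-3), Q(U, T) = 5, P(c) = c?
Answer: -34614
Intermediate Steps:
s = 270 (s = -6*(-5*(-3))*(-3) = -90*(-3) = -6*(-45) = 270)
O(R) = 1350 (O(R) = 270*5 = 1350)
C = -16862 (C = -2*(82 + 8349) = -2*8431 = -16862)
(C - 1*16402) - O(139) = (-16862 - 1*16402) - 1*1350 = (-16862 - 16402) - 1350 = -33264 - 1350 = -34614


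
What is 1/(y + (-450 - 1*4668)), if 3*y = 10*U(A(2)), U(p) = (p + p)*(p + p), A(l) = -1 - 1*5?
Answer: -1/4638 ≈ -0.00021561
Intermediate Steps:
A(l) = -6 (A(l) = -1 - 5 = -6)
U(p) = 4*p² (U(p) = (2*p)*(2*p) = 4*p²)
y = 480 (y = (10*(4*(-6)²))/3 = (10*(4*36))/3 = (10*144)/3 = (⅓)*1440 = 480)
1/(y + (-450 - 1*4668)) = 1/(480 + (-450 - 1*4668)) = 1/(480 + (-450 - 4668)) = 1/(480 - 5118) = 1/(-4638) = -1/4638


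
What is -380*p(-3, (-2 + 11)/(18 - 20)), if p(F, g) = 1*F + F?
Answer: 2280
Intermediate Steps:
p(F, g) = 2*F (p(F, g) = F + F = 2*F)
-380*p(-3, (-2 + 11)/(18 - 20)) = -760*(-3) = -380*(-6) = 2280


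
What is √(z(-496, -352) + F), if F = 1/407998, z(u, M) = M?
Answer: 3*I*√6510528125490/407998 ≈ 18.762*I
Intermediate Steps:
F = 1/407998 ≈ 2.4510e-6
√(z(-496, -352) + F) = √(-352 + 1/407998) = √(-143615295/407998) = 3*I*√6510528125490/407998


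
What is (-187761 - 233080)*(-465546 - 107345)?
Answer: 241096021331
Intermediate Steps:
(-187761 - 233080)*(-465546 - 107345) = -420841*(-572891) = 241096021331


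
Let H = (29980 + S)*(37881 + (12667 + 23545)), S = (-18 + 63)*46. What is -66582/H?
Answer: -33291/1187340325 ≈ -2.8038e-5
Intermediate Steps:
S = 2070 (S = 45*46 = 2070)
H = 2374680650 (H = (29980 + 2070)*(37881 + (12667 + 23545)) = 32050*(37881 + 36212) = 32050*74093 = 2374680650)
-66582/H = -66582/2374680650 = -66582*1/2374680650 = -33291/1187340325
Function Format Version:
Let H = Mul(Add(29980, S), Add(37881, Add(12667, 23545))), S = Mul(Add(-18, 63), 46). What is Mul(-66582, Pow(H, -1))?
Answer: Rational(-33291, 1187340325) ≈ -2.8038e-5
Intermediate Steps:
S = 2070 (S = Mul(45, 46) = 2070)
H = 2374680650 (H = Mul(Add(29980, 2070), Add(37881, Add(12667, 23545))) = Mul(32050, Add(37881, 36212)) = Mul(32050, 74093) = 2374680650)
Mul(-66582, Pow(H, -1)) = Mul(-66582, Pow(2374680650, -1)) = Mul(-66582, Rational(1, 2374680650)) = Rational(-33291, 1187340325)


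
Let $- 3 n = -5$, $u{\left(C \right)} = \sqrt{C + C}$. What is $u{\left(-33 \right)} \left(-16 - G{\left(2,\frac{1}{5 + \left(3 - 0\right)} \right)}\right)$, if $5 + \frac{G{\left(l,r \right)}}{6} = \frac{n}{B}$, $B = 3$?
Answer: $\frac{32 i \sqrt{66}}{3} \approx 86.656 i$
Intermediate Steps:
$u{\left(C \right)} = \sqrt{2} \sqrt{C}$ ($u{\left(C \right)} = \sqrt{2 C} = \sqrt{2} \sqrt{C}$)
$n = \frac{5}{3}$ ($n = \left(- \frac{1}{3}\right) \left(-5\right) = \frac{5}{3} \approx 1.6667$)
$G{\left(l,r \right)} = - \frac{80}{3}$ ($G{\left(l,r \right)} = -30 + 6 \frac{5}{3 \cdot 3} = -30 + 6 \cdot \frac{5}{3} \cdot \frac{1}{3} = -30 + 6 \cdot \frac{5}{9} = -30 + \frac{10}{3} = - \frac{80}{3}$)
$u{\left(-33 \right)} \left(-16 - G{\left(2,\frac{1}{5 + \left(3 - 0\right)} \right)}\right) = \sqrt{2} \sqrt{-33} \left(-16 - - \frac{80}{3}\right) = \sqrt{2} i \sqrt{33} \left(-16 + \frac{80}{3}\right) = i \sqrt{66} \cdot \frac{32}{3} = \frac{32 i \sqrt{66}}{3}$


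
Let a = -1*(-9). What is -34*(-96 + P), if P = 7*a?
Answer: 1122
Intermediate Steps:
a = 9
P = 63 (P = 7*9 = 63)
-34*(-96 + P) = -34*(-96 + 63) = -34*(-33) = 1122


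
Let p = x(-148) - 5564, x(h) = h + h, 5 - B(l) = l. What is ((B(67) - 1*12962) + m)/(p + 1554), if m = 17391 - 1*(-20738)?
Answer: -25105/4306 ≈ -5.8302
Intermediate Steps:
m = 38129 (m = 17391 + 20738 = 38129)
B(l) = 5 - l
x(h) = 2*h
p = -5860 (p = 2*(-148) - 5564 = -296 - 5564 = -5860)
((B(67) - 1*12962) + m)/(p + 1554) = (((5 - 1*67) - 1*12962) + 38129)/(-5860 + 1554) = (((5 - 67) - 12962) + 38129)/(-4306) = ((-62 - 12962) + 38129)*(-1/4306) = (-13024 + 38129)*(-1/4306) = 25105*(-1/4306) = -25105/4306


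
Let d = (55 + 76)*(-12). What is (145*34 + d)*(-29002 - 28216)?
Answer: -192138044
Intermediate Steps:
d = -1572 (d = 131*(-12) = -1572)
(145*34 + d)*(-29002 - 28216) = (145*34 - 1572)*(-29002 - 28216) = (4930 - 1572)*(-57218) = 3358*(-57218) = -192138044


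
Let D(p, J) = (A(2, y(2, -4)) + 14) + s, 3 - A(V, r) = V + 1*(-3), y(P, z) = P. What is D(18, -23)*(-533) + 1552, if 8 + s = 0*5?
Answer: -3778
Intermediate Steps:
A(V, r) = 6 - V (A(V, r) = 3 - (V + 1*(-3)) = 3 - (V - 3) = 3 - (-3 + V) = 3 + (3 - V) = 6 - V)
s = -8 (s = -8 + 0*5 = -8 + 0 = -8)
D(p, J) = 10 (D(p, J) = ((6 - 1*2) + 14) - 8 = ((6 - 2) + 14) - 8 = (4 + 14) - 8 = 18 - 8 = 10)
D(18, -23)*(-533) + 1552 = 10*(-533) + 1552 = -5330 + 1552 = -3778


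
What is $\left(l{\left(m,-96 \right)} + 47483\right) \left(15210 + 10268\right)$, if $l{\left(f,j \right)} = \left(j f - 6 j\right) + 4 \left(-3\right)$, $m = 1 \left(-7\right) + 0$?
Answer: $1241262682$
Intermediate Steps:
$m = -7$ ($m = -7 + 0 = -7$)
$l{\left(f,j \right)} = -12 - 6 j + f j$ ($l{\left(f,j \right)} = \left(f j - 6 j\right) - 12 = \left(- 6 j + f j\right) - 12 = -12 - 6 j + f j$)
$\left(l{\left(m,-96 \right)} + 47483\right) \left(15210 + 10268\right) = \left(\left(-12 - -576 - -672\right) + 47483\right) \left(15210 + 10268\right) = \left(\left(-12 + 576 + 672\right) + 47483\right) 25478 = \left(1236 + 47483\right) 25478 = 48719 \cdot 25478 = 1241262682$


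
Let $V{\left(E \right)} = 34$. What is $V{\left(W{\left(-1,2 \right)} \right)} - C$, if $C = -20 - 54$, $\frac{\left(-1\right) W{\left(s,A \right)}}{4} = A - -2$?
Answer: $108$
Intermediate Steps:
$W{\left(s,A \right)} = -8 - 4 A$ ($W{\left(s,A \right)} = - 4 \left(A - -2\right) = - 4 \left(A + 2\right) = - 4 \left(2 + A\right) = -8 - 4 A$)
$C = -74$ ($C = -20 - 54 = -74$)
$V{\left(W{\left(-1,2 \right)} \right)} - C = 34 - -74 = 34 + 74 = 108$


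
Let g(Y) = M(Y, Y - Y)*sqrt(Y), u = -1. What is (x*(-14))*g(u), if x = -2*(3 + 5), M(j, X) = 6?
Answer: 1344*I ≈ 1344.0*I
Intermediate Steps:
g(Y) = 6*sqrt(Y)
x = -16 (x = -2*8 = -16)
(x*(-14))*g(u) = (-16*(-14))*(6*sqrt(-1)) = 224*(6*I) = 1344*I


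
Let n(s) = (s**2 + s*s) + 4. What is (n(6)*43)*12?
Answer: 39216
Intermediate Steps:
n(s) = 4 + 2*s**2 (n(s) = (s**2 + s**2) + 4 = 2*s**2 + 4 = 4 + 2*s**2)
(n(6)*43)*12 = ((4 + 2*6**2)*43)*12 = ((4 + 2*36)*43)*12 = ((4 + 72)*43)*12 = (76*43)*12 = 3268*12 = 39216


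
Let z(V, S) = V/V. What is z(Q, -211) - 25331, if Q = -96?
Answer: -25330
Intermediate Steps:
z(V, S) = 1
z(Q, -211) - 25331 = 1 - 25331 = -25330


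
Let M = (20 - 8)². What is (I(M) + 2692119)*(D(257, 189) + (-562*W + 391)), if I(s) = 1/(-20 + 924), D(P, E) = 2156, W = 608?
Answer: -825378638263973/904 ≈ -9.1303e+11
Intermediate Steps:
M = 144 (M = 12² = 144)
I(s) = 1/904
(I(M) + 2692119)*(D(257, 189) + (-562*W + 391)) = (1/904 + 2692119)*(2156 + (-562*608 + 391)) = 2433675577*(2156 + (-341696 + 391))/904 = 2433675577*(2156 - 341305)/904 = (2433675577/904)*(-339149) = -825378638263973/904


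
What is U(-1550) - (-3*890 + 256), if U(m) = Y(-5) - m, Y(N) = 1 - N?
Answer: 3970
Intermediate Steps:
U(m) = 6 - m (U(m) = (1 - 1*(-5)) - m = (1 + 5) - m = 6 - m)
U(-1550) - (-3*890 + 256) = (6 - 1*(-1550)) - (-3*890 + 256) = (6 + 1550) - (-2670 + 256) = 1556 - 1*(-2414) = 1556 + 2414 = 3970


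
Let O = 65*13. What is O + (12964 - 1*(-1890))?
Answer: 15699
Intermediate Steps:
O = 845
O + (12964 - 1*(-1890)) = 845 + (12964 - 1*(-1890)) = 845 + (12964 + 1890) = 845 + 14854 = 15699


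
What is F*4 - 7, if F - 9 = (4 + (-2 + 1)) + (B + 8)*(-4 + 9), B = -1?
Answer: 181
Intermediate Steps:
F = 47 (F = 9 + ((4 + (-2 + 1)) + (-1 + 8)*(-4 + 9)) = 9 + ((4 - 1) + 7*5) = 9 + (3 + 35) = 9 + 38 = 47)
F*4 - 7 = 47*4 - 7 = 188 - 7 = 181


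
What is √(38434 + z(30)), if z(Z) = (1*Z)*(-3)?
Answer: 2*√9586 ≈ 195.82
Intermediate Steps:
z(Z) = -3*Z (z(Z) = Z*(-3) = -3*Z)
√(38434 + z(30)) = √(38434 - 3*30) = √(38434 - 90) = √38344 = 2*√9586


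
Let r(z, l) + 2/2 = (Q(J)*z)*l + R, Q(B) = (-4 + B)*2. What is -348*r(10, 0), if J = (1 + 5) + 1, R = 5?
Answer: -1392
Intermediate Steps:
J = 7 (J = 6 + 1 = 7)
Q(B) = -8 + 2*B
r(z, l) = 4 + 6*l*z (r(z, l) = -1 + (((-8 + 2*7)*z)*l + 5) = -1 + (((-8 + 14)*z)*l + 5) = -1 + ((6*z)*l + 5) = -1 + (6*l*z + 5) = -1 + (5 + 6*l*z) = 4 + 6*l*z)
-348*r(10, 0) = -348*(4 + 6*0*10) = -348*(4 + 0) = -348*4 = -1392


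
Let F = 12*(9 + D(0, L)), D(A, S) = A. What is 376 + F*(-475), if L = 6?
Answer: -50924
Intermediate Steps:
F = 108 (F = 12*(9 + 0) = 12*9 = 108)
376 + F*(-475) = 376 + 108*(-475) = 376 - 51300 = -50924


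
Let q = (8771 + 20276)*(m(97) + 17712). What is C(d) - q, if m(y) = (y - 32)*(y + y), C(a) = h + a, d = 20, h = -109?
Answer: -880763223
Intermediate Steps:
C(a) = -109 + a
m(y) = 2*y*(-32 + y) (m(y) = (-32 + y)*(2*y) = 2*y*(-32 + y))
q = 880763134 (q = (8771 + 20276)*(2*97*(-32 + 97) + 17712) = 29047*(2*97*65 + 17712) = 29047*(12610 + 17712) = 29047*30322 = 880763134)
C(d) - q = (-109 + 20) - 1*880763134 = -89 - 880763134 = -880763223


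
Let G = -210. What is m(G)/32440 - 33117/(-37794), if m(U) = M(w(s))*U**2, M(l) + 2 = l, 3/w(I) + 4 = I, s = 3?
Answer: -30246923/5108489 ≈ -5.9209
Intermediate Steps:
w(I) = 3/(-4 + I)
M(l) = -2 + l
m(U) = -5*U**2 (m(U) = (-2 + 3/(-4 + 3))*U**2 = (-2 + 3/(-1))*U**2 = (-2 + 3*(-1))*U**2 = (-2 - 3)*U**2 = -5*U**2)
m(G)/32440 - 33117/(-37794) = -5*(-210)**2/32440 - 33117/(-37794) = -5*44100*(1/32440) - 33117*(-1/37794) = -220500*1/32440 + 11039/12598 = -11025/1622 + 11039/12598 = -30246923/5108489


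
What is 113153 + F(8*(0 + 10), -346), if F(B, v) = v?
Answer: 112807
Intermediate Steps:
113153 + F(8*(0 + 10), -346) = 113153 - 346 = 112807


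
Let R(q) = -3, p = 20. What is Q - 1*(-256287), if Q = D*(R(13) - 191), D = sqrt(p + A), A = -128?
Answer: 256287 - 1164*I*sqrt(3) ≈ 2.5629e+5 - 2016.1*I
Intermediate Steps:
D = 6*I*sqrt(3) (D = sqrt(20 - 128) = sqrt(-108) = 6*I*sqrt(3) ≈ 10.392*I)
Q = -1164*I*sqrt(3) (Q = (6*I*sqrt(3))*(-3 - 191) = (6*I*sqrt(3))*(-194) = -1164*I*sqrt(3) ≈ -2016.1*I)
Q - 1*(-256287) = -1164*I*sqrt(3) - 1*(-256287) = -1164*I*sqrt(3) + 256287 = 256287 - 1164*I*sqrt(3)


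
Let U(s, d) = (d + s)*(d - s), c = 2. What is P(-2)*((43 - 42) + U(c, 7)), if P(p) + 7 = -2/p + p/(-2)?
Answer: -230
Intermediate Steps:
P(p) = -7 - 2/p - p/2 (P(p) = -7 + (-2/p + p/(-2)) = -7 + (-2/p + p*(-½)) = -7 + (-2/p - p/2) = -7 - 2/p - p/2)
P(-2)*((43 - 42) + U(c, 7)) = (-7 - 2/(-2) - ½*(-2))*((43 - 42) + (7² - 1*2²)) = (-7 - 2*(-½) + 1)*(1 + (49 - 1*4)) = (-7 + 1 + 1)*(1 + (49 - 4)) = -5*(1 + 45) = -5*46 = -230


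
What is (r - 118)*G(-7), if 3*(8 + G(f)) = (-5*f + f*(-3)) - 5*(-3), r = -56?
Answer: -2726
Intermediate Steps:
G(f) = -3 - 8*f/3 (G(f) = -8 + ((-5*f + f*(-3)) - 5*(-3))/3 = -8 + ((-5*f - 3*f) + 15)/3 = -8 + (-8*f + 15)/3 = -8 + (15 - 8*f)/3 = -8 + (5 - 8*f/3) = -3 - 8*f/3)
(r - 118)*G(-7) = (-56 - 118)*(-3 - 8/3*(-7)) = -174*(-3 + 56/3) = -174*47/3 = -2726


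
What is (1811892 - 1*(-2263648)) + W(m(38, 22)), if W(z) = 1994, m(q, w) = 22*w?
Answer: 4077534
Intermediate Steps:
(1811892 - 1*(-2263648)) + W(m(38, 22)) = (1811892 - 1*(-2263648)) + 1994 = (1811892 + 2263648) + 1994 = 4075540 + 1994 = 4077534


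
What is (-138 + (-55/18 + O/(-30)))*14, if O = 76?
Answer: -90461/45 ≈ -2010.2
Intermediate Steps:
(-138 + (-55/18 + O/(-30)))*14 = (-138 + (-55/18 + 76/(-30)))*14 = (-138 + (-55*1/18 + 76*(-1/30)))*14 = (-138 + (-55/18 - 38/15))*14 = (-138 - 503/90)*14 = -12923/90*14 = -90461/45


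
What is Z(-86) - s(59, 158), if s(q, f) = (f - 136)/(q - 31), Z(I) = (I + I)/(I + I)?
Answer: 3/14 ≈ 0.21429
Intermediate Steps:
Z(I) = 1 (Z(I) = (2*I)/((2*I)) = (2*I)*(1/(2*I)) = 1)
s(q, f) = (-136 + f)/(-31 + q)
Z(-86) - s(59, 158) = 1 - (-136 + 158)/(-31 + 59) = 1 - 22/28 = 1 - 1*11/14 = 1 - 11/14 = 3/14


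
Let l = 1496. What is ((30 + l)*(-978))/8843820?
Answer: -124369/736985 ≈ -0.16875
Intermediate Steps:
((30 + l)*(-978))/8843820 = ((30 + 1496)*(-978))/8843820 = (1526*(-978))*(1/8843820) = -1492428*1/8843820 = -124369/736985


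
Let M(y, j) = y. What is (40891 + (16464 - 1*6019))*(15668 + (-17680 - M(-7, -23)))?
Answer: -102928680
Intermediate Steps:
(40891 + (16464 - 1*6019))*(15668 + (-17680 - M(-7, -23))) = (40891 + (16464 - 1*6019))*(15668 + (-17680 - 1*(-7))) = (40891 + (16464 - 6019))*(15668 + (-17680 + 7)) = (40891 + 10445)*(15668 - 17673) = 51336*(-2005) = -102928680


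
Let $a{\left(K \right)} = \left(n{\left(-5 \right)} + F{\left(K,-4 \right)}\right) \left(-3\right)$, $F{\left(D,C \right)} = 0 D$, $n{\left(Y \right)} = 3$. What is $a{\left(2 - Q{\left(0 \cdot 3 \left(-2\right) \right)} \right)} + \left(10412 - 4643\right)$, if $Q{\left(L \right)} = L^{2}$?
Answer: $5760$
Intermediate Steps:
$F{\left(D,C \right)} = 0$
$a{\left(K \right)} = -9$ ($a{\left(K \right)} = \left(3 + 0\right) \left(-3\right) = 3 \left(-3\right) = -9$)
$a{\left(2 - Q{\left(0 \cdot 3 \left(-2\right) \right)} \right)} + \left(10412 - 4643\right) = -9 + \left(10412 - 4643\right) = -9 + 5769 = 5760$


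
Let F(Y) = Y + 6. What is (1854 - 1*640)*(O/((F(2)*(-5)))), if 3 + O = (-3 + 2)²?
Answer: 607/10 ≈ 60.700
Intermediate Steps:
F(Y) = 6 + Y
O = -2 (O = -3 + (-3 + 2)² = -3 + (-1)² = -3 + 1 = -2)
(1854 - 1*640)*(O/((F(2)*(-5)))) = (1854 - 1*640)*(-2*(-1/(5*(6 + 2)))) = (1854 - 640)*(-2/(8*(-5))) = 1214*(-2/(-40)) = 1214*(-2*(-1/40)) = 1214*(1/20) = 607/10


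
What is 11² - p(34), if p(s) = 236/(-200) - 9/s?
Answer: 52039/425 ≈ 122.44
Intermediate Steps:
p(s) = -59/50 - 9/s (p(s) = 236*(-1/200) - 9/s = -59/50 - 9/s)
11² - p(34) = 11² - (-59/50 - 9/34) = 121 - (-59/50 - 9*1/34) = 121 - (-59/50 - 9/34) = 121 - 1*(-614/425) = 121 + 614/425 = 52039/425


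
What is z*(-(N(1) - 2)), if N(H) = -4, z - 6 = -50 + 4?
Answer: -240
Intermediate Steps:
z = -40 (z = 6 + (-50 + 4) = 6 - 46 = -40)
z*(-(N(1) - 2)) = -(-40)*(-4 - 2) = -(-40)*(-6) = -40*6 = -240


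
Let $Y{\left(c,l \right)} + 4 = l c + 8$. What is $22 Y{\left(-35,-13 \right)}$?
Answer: $10098$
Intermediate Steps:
$Y{\left(c,l \right)} = 4 + c l$ ($Y{\left(c,l \right)} = -4 + \left(l c + 8\right) = -4 + \left(c l + 8\right) = -4 + \left(8 + c l\right) = 4 + c l$)
$22 Y{\left(-35,-13 \right)} = 22 \left(4 - -455\right) = 22 \left(4 + 455\right) = 22 \cdot 459 = 10098$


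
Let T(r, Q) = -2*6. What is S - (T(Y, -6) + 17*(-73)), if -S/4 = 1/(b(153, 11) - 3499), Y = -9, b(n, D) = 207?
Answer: 1031220/823 ≈ 1253.0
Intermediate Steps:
T(r, Q) = -12
S = 1/823 (S = -4/(207 - 3499) = -4/(-3292) = -4*(-1/3292) = 1/823 ≈ 0.0012151)
S - (T(Y, -6) + 17*(-73)) = 1/823 - (-12 + 17*(-73)) = 1/823 - (-12 - 1241) = 1/823 - 1*(-1253) = 1/823 + 1253 = 1031220/823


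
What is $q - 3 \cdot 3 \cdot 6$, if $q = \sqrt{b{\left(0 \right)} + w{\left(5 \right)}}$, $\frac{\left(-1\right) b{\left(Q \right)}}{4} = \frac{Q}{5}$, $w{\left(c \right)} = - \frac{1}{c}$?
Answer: $-54 + \frac{i \sqrt{5}}{5} \approx -54.0 + 0.44721 i$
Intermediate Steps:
$b{\left(Q \right)} = - \frac{4 Q}{5}$ ($b{\left(Q \right)} = - 4 \frac{Q}{5} = - \frac{4 Q}{5}$)
$q = \frac{i \sqrt{5}}{5}$ ($q = \sqrt{\left(- \frac{4}{5}\right) 0 - \frac{1}{5}} = \sqrt{0 - \frac{1}{5}} = \sqrt{- \frac{1}{5}} = \frac{i \sqrt{5}}{5} \approx 0.44721 i$)
$q - 3 \cdot 3 \cdot 6 = \frac{i \sqrt{5}}{5} - 3 \cdot 3 \cdot 6 = \frac{i \sqrt{5}}{5} - 54 = -54 + \frac{i \sqrt{5}}{5}$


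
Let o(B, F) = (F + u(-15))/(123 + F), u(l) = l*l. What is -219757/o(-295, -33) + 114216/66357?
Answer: -72910857941/707808 ≈ -1.0301e+5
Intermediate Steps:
u(l) = l**2
o(B, F) = (225 + F)/(123 + F) (o(B, F) = (F + (-15)**2)/(123 + F) = (F + 225)/(123 + F) = (225 + F)/(123 + F))
-219757/o(-295, -33) + 114216/66357 = -219757*(123 - 33)/(225 - 33) + 114216/66357 = -219757/(192/90) + 114216*(1/66357) = -219757/((1/90)*192) + 38072/22119 = -219757/32/15 + 38072/22119 = -219757*15/32 + 38072/22119 = -3296355/32 + 38072/22119 = -72910857941/707808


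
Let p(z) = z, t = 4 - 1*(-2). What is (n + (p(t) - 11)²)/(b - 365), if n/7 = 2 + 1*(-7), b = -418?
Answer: 10/783 ≈ 0.012771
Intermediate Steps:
t = 6 (t = 4 + 2 = 6)
n = -35 (n = 7*(2 + 1*(-7)) = 7*(2 - 7) = 7*(-5) = -35)
(n + (p(t) - 11)²)/(b - 365) = (-35 + (6 - 11)²)/(-418 - 365) = (-35 + (-5)²)/(-783) = (-35 + 25)*(-1/783) = -10*(-1/783) = 10/783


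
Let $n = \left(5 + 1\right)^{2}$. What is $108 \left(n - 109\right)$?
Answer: $-7884$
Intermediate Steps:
$n = 36$ ($n = 6^{2} = 36$)
$108 \left(n - 109\right) = 108 \left(36 - 109\right) = 108 \left(-73\right) = -7884$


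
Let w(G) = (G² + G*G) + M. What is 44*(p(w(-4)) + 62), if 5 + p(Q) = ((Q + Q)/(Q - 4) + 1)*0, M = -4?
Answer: 2508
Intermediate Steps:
w(G) = -4 + 2*G² (w(G) = (G² + G*G) - 4 = (G² + G²) - 4 = 2*G² - 4 = -4 + 2*G²)
p(Q) = -5 (p(Q) = -5 + ((Q + Q)/(Q - 4) + 1)*0 = -5 + ((2*Q)/(-4 + Q) + 1)*0 = -5 + (2*Q/(-4 + Q) + 1)*0 = -5 + (1 + 2*Q/(-4 + Q))*0 = -5 + 0 = -5)
44*(p(w(-4)) + 62) = 44*(-5 + 62) = 44*57 = 2508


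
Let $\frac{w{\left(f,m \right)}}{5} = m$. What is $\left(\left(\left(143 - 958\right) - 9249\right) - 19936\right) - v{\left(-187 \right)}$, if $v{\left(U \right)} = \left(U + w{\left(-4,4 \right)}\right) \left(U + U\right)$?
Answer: $-92458$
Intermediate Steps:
$w{\left(f,m \right)} = 5 m$
$v{\left(U \right)} = 2 U \left(20 + U\right)$ ($v{\left(U \right)} = \left(U + 5 \cdot 4\right) \left(U + U\right) = \left(U + 20\right) 2 U = \left(20 + U\right) 2 U = 2 U \left(20 + U\right)$)
$\left(\left(\left(143 - 958\right) - 9249\right) - 19936\right) - v{\left(-187 \right)} = \left(\left(\left(143 - 958\right) - 9249\right) - 19936\right) - 2 \left(-187\right) \left(20 - 187\right) = \left(\left(\left(143 - 958\right) - 9249\right) - 19936\right) - 2 \left(-187\right) \left(-167\right) = \left(\left(-815 - 9249\right) - 19936\right) - 62458 = \left(-10064 - 19936\right) - 62458 = -30000 - 62458 = -92458$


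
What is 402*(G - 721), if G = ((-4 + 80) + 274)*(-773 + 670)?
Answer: -14781942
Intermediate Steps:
G = -36050 (G = (76 + 274)*(-103) = 350*(-103) = -36050)
402*(G - 721) = 402*(-36050 - 721) = 402*(-36771) = -14781942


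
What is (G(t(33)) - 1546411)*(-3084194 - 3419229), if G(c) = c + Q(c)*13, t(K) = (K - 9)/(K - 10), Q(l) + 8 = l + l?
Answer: 231321533861331/23 ≈ 1.0057e+13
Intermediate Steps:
Q(l) = -8 + 2*l (Q(l) = -8 + (l + l) = -8 + 2*l)
t(K) = (-9 + K)/(-10 + K)
G(c) = -104 + 27*c (G(c) = c + (-8 + 2*c)*13 = c + (-104 + 26*c) = -104 + 27*c)
(G(t(33)) - 1546411)*(-3084194 - 3419229) = ((-104 + 27*((-9 + 33)/(-10 + 33))) - 1546411)*(-3084194 - 3419229) = ((-104 + 27*(24/23)) - 1546411)*(-6503423) = ((-104 + 648/23) - 1546411)*(-6503423) = (-1744/23 - 1546411)*(-6503423) = -35569197/23*(-6503423) = 231321533861331/23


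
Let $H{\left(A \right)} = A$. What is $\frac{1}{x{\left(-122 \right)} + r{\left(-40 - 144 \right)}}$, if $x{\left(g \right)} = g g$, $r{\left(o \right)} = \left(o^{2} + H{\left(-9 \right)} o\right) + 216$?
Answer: $\frac{1}{50612} \approx 1.9758 \cdot 10^{-5}$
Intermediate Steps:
$r{\left(o \right)} = 216 + o^{2} - 9 o$ ($r{\left(o \right)} = \left(o^{2} - 9 o\right) + 216 = 216 + o^{2} - 9 o$)
$x{\left(g \right)} = g^{2}$
$\frac{1}{x{\left(-122 \right)} + r{\left(-40 - 144 \right)}} = \frac{1}{\left(-122\right)^{2} + \left(216 + \left(-40 - 144\right)^{2} - 9 \left(-40 - 144\right)\right)} = \frac{1}{14884 + \left(216 + \left(-184\right)^{2} - -1656\right)} = \frac{1}{14884 + \left(216 + 33856 + 1656\right)} = \frac{1}{14884 + 35728} = \frac{1}{50612}$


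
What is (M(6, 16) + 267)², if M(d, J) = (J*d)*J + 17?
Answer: 3312400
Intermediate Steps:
M(d, J) = 17 + d*J² (M(d, J) = d*J² + 17 = 17 + d*J²)
(M(6, 16) + 267)² = ((17 + 6*16²) + 267)² = ((17 + 6*256) + 267)² = ((17 + 1536) + 267)² = (1553 + 267)² = 1820² = 3312400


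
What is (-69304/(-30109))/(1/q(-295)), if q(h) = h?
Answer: -20444680/30109 ≈ -679.02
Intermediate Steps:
(-69304/(-30109))/(1/q(-295)) = (-69304/(-30109))/(1/(-295)) = (-69304*(-1/30109))/(-1/295) = (69304/30109)*(-295) = -20444680/30109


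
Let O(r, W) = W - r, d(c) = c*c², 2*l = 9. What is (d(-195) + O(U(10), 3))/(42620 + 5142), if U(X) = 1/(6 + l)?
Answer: -77856157/501501 ≈ -155.25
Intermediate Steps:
l = 9/2 (l = (½)*9 = 9/2 ≈ 4.5000)
d(c) = c³
U(X) = 2/21 (U(X) = 1/(6 + 9/2) = 1/(21/2) = 2/21)
(d(-195) + O(U(10), 3))/(42620 + 5142) = ((-195)³ + (3 - 1*2/21))/(42620 + 5142) = (-7414875 + (3 - 2/21))/47762 = (-7414875 + 61/21)*(1/47762) = -155712314/21*1/47762 = -77856157/501501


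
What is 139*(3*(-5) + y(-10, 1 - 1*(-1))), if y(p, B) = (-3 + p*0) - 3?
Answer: -2919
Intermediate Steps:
y(p, B) = -6 (y(p, B) = (-3 + 0) - 3 = -3 - 3 = -6)
139*(3*(-5) + y(-10, 1 - 1*(-1))) = 139*(3*(-5) - 6) = 139*(-15 - 6) = 139*(-21) = -2919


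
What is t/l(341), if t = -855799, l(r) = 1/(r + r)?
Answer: -583654918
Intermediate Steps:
l(r) = 1/(2*r)
t/l(341) = -855799/((½)/341) = -855799/((½)*(1/341)) = -855799/1/682 = -855799*682 = -583654918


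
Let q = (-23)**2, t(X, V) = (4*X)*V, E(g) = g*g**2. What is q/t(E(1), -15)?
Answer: -529/60 ≈ -8.8167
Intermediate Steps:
E(g) = g**3
t(X, V) = 4*V*X
q = 529
q/t(E(1), -15) = 529/((4*(-15)*1**3)) = 529/((4*(-15)*1)) = 529/(-60) = 529*(-1/60) = -529/60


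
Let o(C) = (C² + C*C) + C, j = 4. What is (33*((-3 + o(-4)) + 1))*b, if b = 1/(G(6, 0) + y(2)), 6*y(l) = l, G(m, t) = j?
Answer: 198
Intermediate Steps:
G(m, t) = 4
y(l) = l/6
o(C) = C + 2*C² (o(C) = (C² + C²) + C = 2*C² + C = C + 2*C²)
b = 3/13 (b = 1/(4 + (⅙)*2) = 1/(4 + ⅓) = 1/(13/3) = 3/13 ≈ 0.23077)
(33*((-3 + o(-4)) + 1))*b = (33*((-3 - 4*(1 + 2*(-4))) + 1))*(3/13) = (33*((-3 - 4*(1 - 8)) + 1))*(3/13) = (33*((-3 - 4*(-7)) + 1))*(3/13) = (33*((-3 + 28) + 1))*(3/13) = (33*(25 + 1))*(3/13) = (33*26)*(3/13) = 858*(3/13) = 198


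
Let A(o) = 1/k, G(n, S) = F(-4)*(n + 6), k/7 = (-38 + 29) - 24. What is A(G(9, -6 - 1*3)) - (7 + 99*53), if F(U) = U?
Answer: -1213675/231 ≈ -5254.0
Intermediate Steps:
k = -231 (k = 7*((-38 + 29) - 24) = 7*(-9 - 24) = 7*(-33) = -231)
G(n, S) = -24 - 4*n (G(n, S) = -4*(n + 6) = -4*(6 + n) = -24 - 4*n)
A(o) = -1/231 (A(o) = 1/(-231) = -1/231)
A(G(9, -6 - 1*3)) - (7 + 99*53) = -1/231 - (7 + 99*53) = -1/231 - (7 + 5247) = -1/231 - 1*5254 = -1/231 - 5254 = -1213675/231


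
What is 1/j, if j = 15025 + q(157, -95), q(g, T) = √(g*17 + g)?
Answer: 15025/225747799 - 3*√314/225747799 ≈ 6.6321e-5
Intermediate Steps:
q(g, T) = 3*√2*√g (q(g, T) = √(17*g + g) = √(18*g) = 3*√2*√g)
j = 15025 + 3*√314 (j = 15025 + 3*√2*√157 = 15025 + 3*√314 ≈ 15078.)
1/j = 1/(15025 + 3*√314)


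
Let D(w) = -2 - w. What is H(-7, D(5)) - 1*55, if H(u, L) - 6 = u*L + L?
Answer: -7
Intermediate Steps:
H(u, L) = 6 + L + L*u (H(u, L) = 6 + (u*L + L) = 6 + (L*u + L) = 6 + (L + L*u) = 6 + L + L*u)
H(-7, D(5)) - 1*55 = (6 + (-2 - 1*5) + (-2 - 1*5)*(-7)) - 1*55 = (6 + (-2 - 5) + (-2 - 5)*(-7)) - 55 = (6 - 7 - 7*(-7)) - 55 = (6 - 7 + 49) - 55 = 48 - 55 = -7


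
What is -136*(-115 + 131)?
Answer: -2176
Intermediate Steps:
-136*(-115 + 131) = -136*16 = -2176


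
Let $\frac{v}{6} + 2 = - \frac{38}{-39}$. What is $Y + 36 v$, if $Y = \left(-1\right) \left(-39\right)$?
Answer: $- \frac{2373}{13} \approx -182.54$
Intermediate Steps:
$v = - \frac{80}{13}$ ($v = -12 + 6 \left(- \frac{38}{-39}\right) = -12 + 6 \left(\left(-38\right) \left(- \frac{1}{39}\right)\right) = -12 + 6 \cdot \frac{38}{39} = -12 + \frac{76}{13} = - \frac{80}{13} \approx -6.1538$)
$Y = 39$
$Y + 36 v = 39 + 36 \left(- \frac{80}{13}\right) = 39 - \frac{2880}{13} = - \frac{2373}{13}$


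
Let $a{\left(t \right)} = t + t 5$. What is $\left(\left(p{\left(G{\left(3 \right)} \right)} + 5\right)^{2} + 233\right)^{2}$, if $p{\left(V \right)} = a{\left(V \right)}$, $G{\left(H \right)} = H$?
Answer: $580644$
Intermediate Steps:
$a{\left(t \right)} = 6 t$ ($a{\left(t \right)} = t + 5 t = 6 t$)
$p{\left(V \right)} = 6 V$
$\left(\left(p{\left(G{\left(3 \right)} \right)} + 5\right)^{2} + 233\right)^{2} = \left(\left(6 \cdot 3 + 5\right)^{2} + 233\right)^{2} = \left(\left(18 + 5\right)^{2} + 233\right)^{2} = \left(23^{2} + 233\right)^{2} = \left(529 + 233\right)^{2} = 762^{2} = 580644$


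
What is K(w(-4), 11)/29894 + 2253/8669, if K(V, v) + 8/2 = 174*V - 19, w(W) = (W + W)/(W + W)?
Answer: 68660201/259151086 ≈ 0.26494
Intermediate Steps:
w(W) = 1 (w(W) = (2*W)/((2*W)) = (2*W)*(1/(2*W)) = 1)
K(V, v) = -23 + 174*V (K(V, v) = -4 + (174*V - 19) = -4 + (-19 + 174*V) = -23 + 174*V)
K(w(-4), 11)/29894 + 2253/8669 = (-23 + 174*1)/29894 + 2253/8669 = (-23 + 174)*(1/29894) + 2253*(1/8669) = 151*(1/29894) + 2253/8669 = 151/29894 + 2253/8669 = 68660201/259151086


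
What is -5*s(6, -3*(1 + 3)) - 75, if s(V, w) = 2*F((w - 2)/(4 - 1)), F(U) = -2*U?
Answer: -505/3 ≈ -168.33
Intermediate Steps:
s(V, w) = 8/3 - 4*w/3 (s(V, w) = 2*(-2*(w - 2)/(4 - 1)) = 2*(-2*(-2 + w)/3) = 2*(-2*(-⅔ + w/3)) = 2*(4/3 - 2*w/3) = 8/3 - 4*w/3)
-5*s(6, -3*(1 + 3)) - 75 = -5*(8/3 - (-4)*(1 + 3)) - 75 = -5*(8/3 - (-4)*4) - 75 = -5*(8/3 - 4/3*(-12)) - 75 = -5*(8/3 + 16) - 75 = -5*56/3 - 75 = -280/3 - 75 = -505/3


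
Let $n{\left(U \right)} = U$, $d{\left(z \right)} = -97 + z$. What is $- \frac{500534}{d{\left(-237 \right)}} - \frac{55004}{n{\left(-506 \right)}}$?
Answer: $\frac{67910385}{42251} \approx 1607.3$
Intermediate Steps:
$- \frac{500534}{d{\left(-237 \right)}} - \frac{55004}{n{\left(-506 \right)}} = - \frac{500534}{-97 - 237} - \frac{55004}{-506} = - \frac{500534}{-334} - - \frac{27502}{253} = \left(-500534\right) \left(- \frac{1}{334}\right) + \frac{27502}{253} = \frac{250267}{167} + \frac{27502}{253} = \frac{67910385}{42251}$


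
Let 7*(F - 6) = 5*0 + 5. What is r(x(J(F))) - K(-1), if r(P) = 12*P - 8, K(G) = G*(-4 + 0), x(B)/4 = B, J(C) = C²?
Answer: 105444/49 ≈ 2151.9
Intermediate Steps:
F = 47/7 (F = 6 + (5*0 + 5)/7 = 6 + (0 + 5)/7 = 6 + (⅐)*5 = 6 + 5/7 = 47/7 ≈ 6.7143)
x(B) = 4*B
K(G) = -4*G (K(G) = G*(-4) = -4*G)
r(P) = -8 + 12*P
r(x(J(F))) - K(-1) = (-8 + 12*(4*(47/7)²)) - (-4)*(-1) = (-8 + 12*(4*(2209/49))) - 1*4 = (-8 + 12*(8836/49)) - 4 = (-8 + 106032/49) - 4 = 105640/49 - 4 = 105444/49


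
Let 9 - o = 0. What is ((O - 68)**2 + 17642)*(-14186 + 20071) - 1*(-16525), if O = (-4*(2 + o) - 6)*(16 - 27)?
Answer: 1471066435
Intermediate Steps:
o = 9 (o = 9 - 1*0 = 9 + 0 = 9)
O = 550 (O = (-4*(2 + 9) - 6)*(16 - 27) = (-4*11 - 6)*(-11) = (-44 - 6)*(-11) = -50*(-11) = 550)
((O - 68)**2 + 17642)*(-14186 + 20071) - 1*(-16525) = ((550 - 68)**2 + 17642)*(-14186 + 20071) - 1*(-16525) = (482**2 + 17642)*5885 + 16525 = (232324 + 17642)*5885 + 16525 = 249966*5885 + 16525 = 1471049910 + 16525 = 1471066435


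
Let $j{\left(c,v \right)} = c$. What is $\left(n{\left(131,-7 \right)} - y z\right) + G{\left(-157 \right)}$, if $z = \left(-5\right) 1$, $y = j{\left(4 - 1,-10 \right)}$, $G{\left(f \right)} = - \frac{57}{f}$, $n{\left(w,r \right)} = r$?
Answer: $\frac{1313}{157} \approx 8.3631$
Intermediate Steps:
$y = 3$ ($y = 4 - 1 = 3$)
$z = -5$
$\left(n{\left(131,-7 \right)} - y z\right) + G{\left(-157 \right)} = \left(-7 - 3 \left(-5\right)\right) - \frac{57}{-157} = \left(-7 - -15\right) - - \frac{57}{157} = \left(-7 + 15\right) + \frac{57}{157} = 8 + \frac{57}{157} = \frac{1313}{157}$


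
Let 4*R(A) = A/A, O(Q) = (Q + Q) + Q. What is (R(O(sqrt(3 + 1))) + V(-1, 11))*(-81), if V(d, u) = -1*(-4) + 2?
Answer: -2025/4 ≈ -506.25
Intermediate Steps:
O(Q) = 3*Q (O(Q) = 2*Q + Q = 3*Q)
R(A) = 1/4 (R(A) = (A/A)/4 = (1/4)*1 = 1/4)
V(d, u) = 6 (V(d, u) = 4 + 2 = 6)
(R(O(sqrt(3 + 1))) + V(-1, 11))*(-81) = (1/4 + 6)*(-81) = (25/4)*(-81) = -2025/4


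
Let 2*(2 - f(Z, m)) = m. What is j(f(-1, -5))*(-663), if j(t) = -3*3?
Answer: 5967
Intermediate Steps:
f(Z, m) = 2 - m/2
j(t) = -9
j(f(-1, -5))*(-663) = -9*(-663) = 5967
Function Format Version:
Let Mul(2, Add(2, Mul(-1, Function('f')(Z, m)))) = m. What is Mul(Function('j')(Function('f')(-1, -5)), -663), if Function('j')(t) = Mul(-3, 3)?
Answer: 5967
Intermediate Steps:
Function('f')(Z, m) = Add(2, Mul(Rational(-1, 2), m))
Function('j')(t) = -9
Mul(Function('j')(Function('f')(-1, -5)), -663) = Mul(-9, -663) = 5967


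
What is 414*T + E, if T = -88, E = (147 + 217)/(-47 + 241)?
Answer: -3533722/97 ≈ -36430.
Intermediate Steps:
E = 182/97 (E = 364/194 = 364*(1/194) = 182/97 ≈ 1.8763)
414*T + E = 414*(-88) + 182/97 = -36432 + 182/97 = -3533722/97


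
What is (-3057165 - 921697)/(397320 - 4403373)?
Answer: 3978862/4006053 ≈ 0.99321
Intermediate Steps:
(-3057165 - 921697)/(397320 - 4403373) = -3978862/(-4006053) = -3978862*(-1/4006053) = 3978862/4006053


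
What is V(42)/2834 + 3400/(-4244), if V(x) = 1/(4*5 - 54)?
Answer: -81903661/102233716 ≈ -0.80114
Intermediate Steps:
V(x) = -1/34 (V(x) = 1/(20 - 54) = 1/(-34) = -1/34)
V(42)/2834 + 3400/(-4244) = -1/34/2834 + 3400/(-4244) = -1/34*1/2834 + 3400*(-1/4244) = -1/96356 - 850/1061 = -81903661/102233716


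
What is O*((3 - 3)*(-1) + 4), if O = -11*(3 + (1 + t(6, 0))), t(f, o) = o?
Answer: -176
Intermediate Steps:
O = -44 (O = -11*(3 + (1 + 0)) = -11*(3 + 1) = -11*4 = -44)
O*((3 - 3)*(-1) + 4) = -44*((3 - 3)*(-1) + 4) = -44*(0*(-1) + 4) = -44*(0 + 4) = -44*4 = -176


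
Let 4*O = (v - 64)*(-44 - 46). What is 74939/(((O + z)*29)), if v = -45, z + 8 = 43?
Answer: 149878/144275 ≈ 1.0388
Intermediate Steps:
z = 35 (z = -8 + 43 = 35)
O = 4905/2 (O = ((-45 - 64)*(-44 - 46))/4 = (-109*(-90))/4 = (¼)*9810 = 4905/2 ≈ 2452.5)
74939/(((O + z)*29)) = 74939/(((4905/2 + 35)*29)) = 74939/(((4975/2)*29)) = 74939/(144275/2) = 74939*(2/144275) = 149878/144275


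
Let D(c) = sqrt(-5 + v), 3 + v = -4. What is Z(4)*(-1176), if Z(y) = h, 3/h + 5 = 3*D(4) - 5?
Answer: 2205/13 + 1323*I*sqrt(3)/13 ≈ 169.62 + 176.27*I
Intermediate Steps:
v = -7 (v = -3 - 4 = -7)
D(c) = 2*I*sqrt(3) (D(c) = sqrt(-5 - 7) = sqrt(-12) = 2*I*sqrt(3))
h = 3/(-10 + 6*I*sqrt(3)) (h = 3/(-5 + (3*(2*I*sqrt(3)) - 5)) = 3/(-5 + (6*I*sqrt(3) - 5)) = 3/(-5 + (-5 + 6*I*sqrt(3))) = 3/(-10 + 6*I*sqrt(3)) ≈ -0.14423 - 0.14989*I)
Z(y) = -15/104 - 9*I*sqrt(3)/104
Z(4)*(-1176) = (-15/104 - 9*I*sqrt(3)/104)*(-1176) = 2205/13 + 1323*I*sqrt(3)/13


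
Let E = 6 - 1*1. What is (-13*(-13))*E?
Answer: 845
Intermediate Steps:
E = 5 (E = 6 - 1 = 5)
(-13*(-13))*E = -13*(-13)*5 = 169*5 = 845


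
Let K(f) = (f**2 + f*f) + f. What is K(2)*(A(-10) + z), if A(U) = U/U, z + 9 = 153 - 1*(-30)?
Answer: 1750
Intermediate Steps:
K(f) = f + 2*f**2 (K(f) = (f**2 + f**2) + f = 2*f**2 + f = f + 2*f**2)
z = 174 (z = -9 + (153 - 1*(-30)) = -9 + (153 + 30) = -9 + 183 = 174)
A(U) = 1
K(2)*(A(-10) + z) = (2*(1 + 2*2))*(1 + 174) = (2*(1 + 4))*175 = (2*5)*175 = 10*175 = 1750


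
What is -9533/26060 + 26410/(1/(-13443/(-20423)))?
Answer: 9251877465341/532223380 ≈ 17383.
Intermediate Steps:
-9533/26060 + 26410/(1/(-13443/(-20423))) = -9533*1/26060 + 26410/(1/(-13443*(-1/20423))) = -9533/26060 + 26410/(1/(13443/20423)) = -9533/26060 + 26410/(20423/13443) = -9533/26060 + 26410*(13443/20423) = -9533/26060 + 355029630/20423 = 9251877465341/532223380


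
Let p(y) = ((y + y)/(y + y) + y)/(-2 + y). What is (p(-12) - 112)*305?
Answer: -474885/14 ≈ -33920.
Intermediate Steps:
p(y) = (1 + y)/(-2 + y) (p(y) = ((2*y)/((2*y)) + y)/(-2 + y) = ((2*y)*(1/(2*y)) + y)/(-2 + y) = (1 + y)/(-2 + y))
(p(-12) - 112)*305 = ((1 - 12)/(-2 - 12) - 112)*305 = (-11/(-14) - 112)*305 = (-1/14*(-11) - 112)*305 = (11/14 - 112)*305 = -1557/14*305 = -474885/14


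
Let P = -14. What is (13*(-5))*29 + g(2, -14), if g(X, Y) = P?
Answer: -1899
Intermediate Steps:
g(X, Y) = -14
(13*(-5))*29 + g(2, -14) = (13*(-5))*29 - 14 = -65*29 - 14 = -1885 - 14 = -1899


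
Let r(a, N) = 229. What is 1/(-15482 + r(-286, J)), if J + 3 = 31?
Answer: -1/15253 ≈ -6.5561e-5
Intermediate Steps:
J = 28 (J = -3 + 31 = 28)
1/(-15482 + r(-286, J)) = 1/(-15482 + 229) = 1/(-15253) = -1/15253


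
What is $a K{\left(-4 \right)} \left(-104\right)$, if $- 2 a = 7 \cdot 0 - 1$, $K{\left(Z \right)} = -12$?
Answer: $624$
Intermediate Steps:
$a = \frac{1}{2}$ ($a = - \frac{7 \cdot 0 - 1}{2} = - \frac{0 - 1}{2} = \left(- \frac{1}{2}\right) \left(-1\right) = \frac{1}{2} \approx 0.5$)
$a K{\left(-4 \right)} \left(-104\right) = \frac{1}{2} \left(-12\right) \left(-104\right) = \left(-6\right) \left(-104\right) = 624$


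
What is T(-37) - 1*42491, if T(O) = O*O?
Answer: -41122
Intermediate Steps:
T(O) = O**2
T(-37) - 1*42491 = (-37)**2 - 1*42491 = 1369 - 42491 = -41122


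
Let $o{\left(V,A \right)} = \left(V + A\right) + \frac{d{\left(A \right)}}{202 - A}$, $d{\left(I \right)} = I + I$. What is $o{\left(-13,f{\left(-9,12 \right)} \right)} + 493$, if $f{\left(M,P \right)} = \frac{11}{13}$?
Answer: $\frac{16346651}{33995} \approx 480.85$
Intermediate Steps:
$f{\left(M,P \right)} = \frac{11}{13}$ ($f{\left(M,P \right)} = 11 \cdot \frac{1}{13} = \frac{11}{13}$)
$d{\left(I \right)} = 2 I$
$o{\left(V,A \right)} = A + V + \frac{2 A}{202 - A}$ ($o{\left(V,A \right)} = \left(V + A\right) + \frac{2 A}{202 - A} = \left(A + V\right) + \frac{2 A}{202 - A} = A + V + \frac{2 A}{202 - A}$)
$o{\left(-13,f{\left(-9,12 \right)} \right)} + 493 = \frac{\left(\frac{11}{13}\right)^{2} - \frac{2244}{13} - -2626 + \frac{11}{13} \left(-13\right)}{-202 + \frac{11}{13}} + 493 = \frac{\frac{121}{169} - \frac{2244}{13} + 2626 - 11}{- \frac{2615}{13}} + 493 = \left(- \frac{13}{2615}\right) \frac{412884}{169} + 493 = - \frac{412884}{33995} + 493 = \frac{16346651}{33995}$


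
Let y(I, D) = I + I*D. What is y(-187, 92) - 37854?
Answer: -55245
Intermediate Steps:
y(I, D) = I + D*I
y(-187, 92) - 37854 = -187*(1 + 92) - 37854 = -187*93 - 37854 = -17391 - 37854 = -55245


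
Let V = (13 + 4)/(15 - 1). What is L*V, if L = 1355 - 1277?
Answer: 663/7 ≈ 94.714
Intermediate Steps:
L = 78
V = 17/14 ≈ 1.2143
L*V = 78*(17/14) = 663/7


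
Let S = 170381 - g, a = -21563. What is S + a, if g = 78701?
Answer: 70117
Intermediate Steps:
S = 91680 (S = 170381 - 1*78701 = 170381 - 78701 = 91680)
S + a = 91680 - 21563 = 70117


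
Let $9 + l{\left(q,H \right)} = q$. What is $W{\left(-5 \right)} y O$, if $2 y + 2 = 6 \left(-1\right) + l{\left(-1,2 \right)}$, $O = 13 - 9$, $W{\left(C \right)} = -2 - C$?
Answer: $-108$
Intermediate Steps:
$l{\left(q,H \right)} = -9 + q$
$O = 4$ ($O = 13 - 9 = 4$)
$y = -9$ ($y = -1 + \frac{6 \left(-1\right) - 10}{2} = -1 + \frac{-6 - 10}{2} = -1 + \frac{1}{2} \left(-16\right) = -1 - 8 = -9$)
$W{\left(-5 \right)} y O = \left(-2 - -5\right) \left(-9\right) 4 = \left(-2 + 5\right) \left(-9\right) 4 = 3 \left(-9\right) 4 = \left(-27\right) 4 = -108$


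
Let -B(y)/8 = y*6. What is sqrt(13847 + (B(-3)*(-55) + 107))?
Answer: sqrt(6034) ≈ 77.679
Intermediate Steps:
B(y) = -48*y (B(y) = -8*y*6 = -48*y)
sqrt(13847 + (B(-3)*(-55) + 107)) = sqrt(13847 + (-48*(-3)*(-55) + 107)) = sqrt(13847 + (144*(-55) + 107)) = sqrt(13847 + (-7920 + 107)) = sqrt(13847 - 7813) = sqrt(6034)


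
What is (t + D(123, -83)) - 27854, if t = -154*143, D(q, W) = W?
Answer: -49959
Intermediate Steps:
t = -22022
(t + D(123, -83)) - 27854 = (-22022 - 83) - 27854 = -22105 - 27854 = -49959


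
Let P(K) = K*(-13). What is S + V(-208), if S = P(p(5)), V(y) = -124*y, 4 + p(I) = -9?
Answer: 25961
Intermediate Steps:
p(I) = -13 (p(I) = -4 - 9 = -13)
P(K) = -13*K
S = 169 (S = -13*(-13) = 169)
S + V(-208) = 169 - 124*(-208) = 169 + 25792 = 25961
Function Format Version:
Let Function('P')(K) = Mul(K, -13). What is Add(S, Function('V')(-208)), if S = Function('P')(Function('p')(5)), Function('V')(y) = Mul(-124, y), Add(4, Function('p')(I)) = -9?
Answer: 25961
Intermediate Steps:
Function('p')(I) = -13 (Function('p')(I) = Add(-4, -9) = -13)
Function('P')(K) = Mul(-13, K)
S = 169 (S = Mul(-13, -13) = 169)
Add(S, Function('V')(-208)) = Add(169, Mul(-124, -208)) = Add(169, 25792) = 25961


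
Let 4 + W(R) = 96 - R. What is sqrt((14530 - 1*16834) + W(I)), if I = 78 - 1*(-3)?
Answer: I*sqrt(2293) ≈ 47.885*I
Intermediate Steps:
I = 81 (I = 78 + 3 = 81)
W(R) = 92 - R (W(R) = -4 + (96 - R) = 92 - R)
sqrt((14530 - 1*16834) + W(I)) = sqrt((14530 - 1*16834) + (92 - 1*81)) = sqrt((14530 - 16834) + (92 - 81)) = sqrt(-2304 + 11) = sqrt(-2293) = I*sqrt(2293)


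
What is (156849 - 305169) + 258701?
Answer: 110381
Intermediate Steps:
(156849 - 305169) + 258701 = -148320 + 258701 = 110381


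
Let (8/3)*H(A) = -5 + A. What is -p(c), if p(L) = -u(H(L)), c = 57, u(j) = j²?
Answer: 1521/4 ≈ 380.25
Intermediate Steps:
H(A) = -15/8 + 3*A/8 (H(A) = 3*(-5 + A)/8 = -15/8 + 3*A/8)
p(L) = -(-15/8 + 3*L/8)²
-p(c) = -(-9)*(-5 + 57)²/64 = -(-9)*52²/64 = -(-9)*2704/64 = -1*(-1521/4) = 1521/4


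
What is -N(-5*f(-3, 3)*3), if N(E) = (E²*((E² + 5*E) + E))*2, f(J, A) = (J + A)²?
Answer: 0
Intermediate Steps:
f(J, A) = (A + J)²
N(E) = 2*E²*(E² + 6*E) (N(E) = (E²*(E² + 6*E))*2 = 2*E²*(E² + 6*E))
-N(-5*f(-3, 3)*3) = -2*(-5*(3 - 3)²*3)³*(6 - 5*(3 - 3)²*3) = -2*(-5*0²*3)³*(6 - 5*0²*3) = -2*(-5*0*3)³*(6 - 5*0*3) = -2*(0*3)³*(6 + 0*3) = -2*0³*(6 + 0) = -2*0*6 = -1*0 = 0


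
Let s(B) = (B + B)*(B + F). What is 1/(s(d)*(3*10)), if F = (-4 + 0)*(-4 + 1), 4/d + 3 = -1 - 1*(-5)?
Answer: 1/3840 ≈ 0.00026042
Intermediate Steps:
d = 4 (d = 4/(-3 + (-1 - 1*(-5))) = 4/(-3 + (-1 + 5)) = 4/(-3 + 4) = 4/1 = 4*1 = 4)
F = 12 (F = -4*(-3) = 12)
s(B) = 2*B*(12 + B) (s(B) = (B + B)*(B + 12) = (2*B)*(12 + B) = 2*B*(12 + B))
1/(s(d)*(3*10)) = 1/((2*4*(12 + 4))*(3*10)) = 1/((2*4*16)*30) = 1/(128*30) = 1/3840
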